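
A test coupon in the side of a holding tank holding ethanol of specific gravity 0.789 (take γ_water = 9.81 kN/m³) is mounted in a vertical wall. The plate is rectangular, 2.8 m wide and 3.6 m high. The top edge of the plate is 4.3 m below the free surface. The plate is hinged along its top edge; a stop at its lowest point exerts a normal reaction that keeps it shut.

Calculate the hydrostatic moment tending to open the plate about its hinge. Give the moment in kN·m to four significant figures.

γ = 0.789 × 9.81 = 7.74009 kN/m³.
The centroid lies 3.6/2 = 1.8 m below the top edge, so the centroid depth is h_c = 4.3 + 1.8 = 6.1 m.
A = 2.8 × 3.6 = 10.08 m².
Resultant F = γ·h_c·A = 7.74009 × 6.1 × 10.08 = 475.923 kN.
I_c = b·h³/12 = 2.8 × 3.6³/12 = 10.8864 m⁴.
Centre of pressure: y_p = y_c + I_c/(y_c·A) = 6.1 + 10.8864/(6.1 × 10.08) = 6.1 + 0.177049 = 6.27705 m along the plane.
The resultant acts 1.8 + 0.177049 = 1.97705 m (along the plate) below the hinge at the top edge, so the moment about the hinge is M = F × 1.97705 = 475.923 × 1.97705 = 940.924 kN·m.

M ≈ 940.9 kN·m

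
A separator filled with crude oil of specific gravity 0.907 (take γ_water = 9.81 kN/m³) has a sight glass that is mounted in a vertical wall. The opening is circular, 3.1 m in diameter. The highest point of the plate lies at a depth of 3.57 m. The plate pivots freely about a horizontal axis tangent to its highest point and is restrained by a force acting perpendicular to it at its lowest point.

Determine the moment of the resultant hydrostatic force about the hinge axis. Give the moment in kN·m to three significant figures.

M ≈ 573 kN·m

γ = 0.907 × 9.81 = 8.89767 kN/m³.
The centroid is at the centre, 1.55 m below the top of the plate, so the centroid depth is h_c = 3.57 + 1.55 = 5.12 m.
A = π(1.55)² = 7.54768 m².
Resultant F = γ·h_c·A = 8.89767 × 5.12 × 7.54768 = 343.843 kN.
I_c = πr⁴/4 = π × 1.55⁴/4 = 4.53332 m⁴.
Centre of pressure: y_p = y_c + I_c/(y_c·A) = 5.12 + 4.53332/(5.12 × 7.54768) = 5.12 + 0.117309 = 5.23731 m along the plane.
The resultant acts 1.55 + 0.117309 = 1.66731 m (along the plate) below the hinge at the top edge, so the moment about the hinge is M = F × 1.66731 = 343.843 × 1.66731 = 573.293 kN·m.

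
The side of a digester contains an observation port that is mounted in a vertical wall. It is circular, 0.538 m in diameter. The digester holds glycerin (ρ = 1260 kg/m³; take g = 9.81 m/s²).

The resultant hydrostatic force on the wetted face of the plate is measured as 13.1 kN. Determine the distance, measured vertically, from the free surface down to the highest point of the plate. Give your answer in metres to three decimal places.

γ = ρg = 1260 × 9.81 / 1000 = 12.3606 kN/m³.
A = π(0.269)² = 0.227329 m².
From F = γ·h_c·A, the centroid depth is h_c = 13.1/(12.3606 × 0.227329) = 4.66205 m.
The centroid is at the centre, 0.269 m below the top of the plate, so the highest point sits at h_top = 4.66205 − 0.269 = 4.39305 m below the surface.

d_top ≈ 4.393 m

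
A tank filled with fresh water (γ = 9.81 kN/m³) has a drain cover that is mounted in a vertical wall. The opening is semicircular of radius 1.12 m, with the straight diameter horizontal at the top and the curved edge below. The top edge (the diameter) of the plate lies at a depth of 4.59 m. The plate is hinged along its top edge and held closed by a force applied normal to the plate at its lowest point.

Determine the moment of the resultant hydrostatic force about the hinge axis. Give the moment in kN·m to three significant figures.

γ = 9.81 kN/m³.
The centroid of a semicircle lies 4r/(3π) = 0.475343 m from the diameter, here below the top edge, so the centroid depth is h_c = 4.59 + 0.475343 = 5.06534 m.
A = πr²/2 = π × 1.12²/2 = 1.97041 m².
Resultant F = γ·h_c·A = 9.81 × 5.06534 × 1.97041 = 97.9116 kN.
I_c = (π/8 − 8/(9π))·r⁴ = 0.109757 × 1.12⁴ = 0.172705 m⁴.
Centre of pressure: y_p = y_c + I_c/(y_c·A) = 5.06534 + 0.172705/(5.06534 × 1.97041) = 5.06534 + 0.0173037 = 5.08264 m along the plane.
The resultant acts 0.475343 + 0.0173037 = 0.492647 m (along the plate) below the hinge at the top edge, so the moment about the hinge is M = F × 0.492647 = 97.9116 × 0.492647 = 48.2359 kN·m.

M ≈ 48.2 kN·m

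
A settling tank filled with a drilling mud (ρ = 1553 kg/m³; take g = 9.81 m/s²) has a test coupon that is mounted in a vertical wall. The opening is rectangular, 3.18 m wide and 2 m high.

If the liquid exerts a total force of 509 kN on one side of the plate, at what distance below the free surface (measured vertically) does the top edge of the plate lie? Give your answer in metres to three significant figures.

γ = ρg = 1553 × 9.81 / 1000 = 15.23493 kN/m³.
A = 3.18 × 2 = 6.36 m².
From F = γ·h_c·A, the centroid depth is h_c = 509/(15.23493 × 6.36) = 5.25315 m.
The centroid lies 2/2 = 1 m below the top edge, so the top edge sits at h_top = 5.25315 − 1 = 4.25315 m below the surface.

d_top ≈ 4.25 m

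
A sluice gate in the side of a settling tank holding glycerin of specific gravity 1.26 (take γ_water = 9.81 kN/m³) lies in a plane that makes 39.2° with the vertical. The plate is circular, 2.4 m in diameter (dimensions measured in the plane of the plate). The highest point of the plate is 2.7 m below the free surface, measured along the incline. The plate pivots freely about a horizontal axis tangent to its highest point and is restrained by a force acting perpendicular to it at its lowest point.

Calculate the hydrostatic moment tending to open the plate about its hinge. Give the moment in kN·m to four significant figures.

M ≈ 218.4 kN·m

γ = 1.26 × 9.81 = 12.3606 kN/m³.
The plate makes 39.2° with the vertical, i.e. θ = 90° − 39.2° = 50.8° to the horizontal. Measuring y along the incline from the free-surface line, vertical depth h = y·sinθ with sinθ = 0.774944.
The centroid is at the centre, 1.2 m below the top of the plate, so y_c = 2.7 + 1.2 = 3.9 m and h_c = 3.9 × 0.774944 = 3.02228 m.
A = π(1.2)² = 4.52389 m².
Resultant F = γ·h_c·A = 12.3606 × 3.02228 × 4.52389 = 169 kN.
I_c = πr⁴/4 = π × 1.2⁴/4 = 1.6286 m⁴.
Centre of pressure: y_p = y_c + I_c/(y_c·A) = 3.9 + 1.6286/(3.9 × 4.52389) = 3.9 + 0.0923077 = 3.99231 m along the plane.
The resultant acts 1.2 + 0.0923077 = 1.29231 m (along the plate) below the hinge at the top edge, so the moment about the hinge is M = F × 1.29231 = 169 × 1.29231 = 218.4 kN·m.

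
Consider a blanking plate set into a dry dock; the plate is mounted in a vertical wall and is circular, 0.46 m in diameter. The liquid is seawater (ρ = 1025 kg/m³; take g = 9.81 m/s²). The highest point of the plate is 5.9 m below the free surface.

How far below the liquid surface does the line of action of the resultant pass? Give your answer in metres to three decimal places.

h_p = 6.132 m

γ = ρg = 1025 × 9.81 / 1000 = 10.05525 kN/m³.
The centroid is at the centre, 0.23 m below the top of the plate, so the centroid depth is h_c = 5.9 + 0.23 = 6.13 m.
A = π(0.23)² = 0.16619 m².
Resultant F = γ·h_c·A = 10.05525 × 6.13 × 0.16619 = 10.2437 kN.
I_c = πr⁴/4 = π × 0.23⁴/4 = 0.00219787 m⁴.
Centre of pressure: y_p = y_c + I_c/(y_c·A) = 6.13 + 0.00219787/(6.13 × 0.16619) = 6.13 + 0.00215743 = 6.13216 m along the plane.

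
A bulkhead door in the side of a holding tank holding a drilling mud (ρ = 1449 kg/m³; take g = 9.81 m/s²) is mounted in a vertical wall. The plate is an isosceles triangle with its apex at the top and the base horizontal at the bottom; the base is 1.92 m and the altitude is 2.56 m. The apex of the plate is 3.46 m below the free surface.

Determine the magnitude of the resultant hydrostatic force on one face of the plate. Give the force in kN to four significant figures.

F ≈ 180.5 kN

γ = ρg = 1449 × 9.81 / 1000 = 14.21469 kN/m³.
With the apex up, the centroid sits 2h/3 = 2 × 2.56/3 = 1.70667 m below the apex, so the centroid depth is h_c = 3.46 + 1.70667 = 5.16667 m.
A = ½ × 1.92 × 2.56 = 2.4576 m².
Resultant F = γ·h_c·A = 14.21469 × 5.16667 × 2.4576 = 180.493 kN.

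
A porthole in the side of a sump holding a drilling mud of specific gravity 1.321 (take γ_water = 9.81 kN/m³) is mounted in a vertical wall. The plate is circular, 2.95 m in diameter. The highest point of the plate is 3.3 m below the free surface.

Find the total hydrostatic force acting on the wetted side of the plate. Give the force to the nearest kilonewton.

γ = 1.321 × 9.81 = 12.95901 kN/m³.
The centroid is at the centre, 1.475 m below the top of the plate, so the centroid depth is h_c = 3.3 + 1.475 = 4.775 m.
A = π(1.475)² = 6.83493 m².
Resultant F = γ·h_c·A = 12.95901 × 4.775 × 6.83493 = 422.94 kN.

F ≈ 423 kN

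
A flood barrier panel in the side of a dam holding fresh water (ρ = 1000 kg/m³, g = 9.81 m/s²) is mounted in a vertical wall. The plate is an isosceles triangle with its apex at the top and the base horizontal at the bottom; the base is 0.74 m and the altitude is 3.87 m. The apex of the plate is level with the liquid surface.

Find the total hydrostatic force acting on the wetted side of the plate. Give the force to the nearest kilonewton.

F ≈ 36 kN

γ = ρg = 1000 × 9.81 = 9810 N/m³ = 9.81 kN/m³.
With the apex up, the centroid sits 2h/3 = 2 × 3.87/3 = 2.58 m below the apex, so the centroid depth is h_c = 2.58 m.
A = ½ × 0.74 × 3.87 = 1.4319 m².
Resultant F = γ·h_c·A = 9.81 × 2.58 × 1.4319 = 36.2411 kN.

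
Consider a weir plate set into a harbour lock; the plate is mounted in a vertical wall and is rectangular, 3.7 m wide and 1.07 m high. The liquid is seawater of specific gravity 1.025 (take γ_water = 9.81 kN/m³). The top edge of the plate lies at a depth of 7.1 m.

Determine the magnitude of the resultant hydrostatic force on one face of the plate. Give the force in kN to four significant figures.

F ≈ 303.9 kN

γ = 1.025 × 9.81 = 10.05525 kN/m³.
The centroid lies 1.07/2 = 0.535 m below the top edge, so the centroid depth is h_c = 7.1 + 0.535 = 7.635 m.
A = 3.7 × 1.07 = 3.959 m².
Resultant F = γ·h_c·A = 10.05525 × 7.635 × 3.959 = 303.94 kN.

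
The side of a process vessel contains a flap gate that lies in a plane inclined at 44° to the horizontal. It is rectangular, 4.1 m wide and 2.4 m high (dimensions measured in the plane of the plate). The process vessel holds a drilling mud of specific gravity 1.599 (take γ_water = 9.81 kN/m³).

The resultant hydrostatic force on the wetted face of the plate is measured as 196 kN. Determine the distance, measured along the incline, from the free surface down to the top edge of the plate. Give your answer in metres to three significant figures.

γ = 1.599 × 9.81 = 15.68619 kN/m³.
A = 4.1 × 2.4 = 9.84 m².
From F = γ·h_c·A, the centroid depth is h_c = 196/(15.68619 × 9.84) = 1.26982 m.
Let θ = 44° be the plate's angle to the horizontal; measure y along the incline from where the plane meets the free surface. Vertical depth h = y·sinθ with sinθ = 0.694658.
Along the incline, y_c = h_c/sinθ = 1.26982/0.694658 = 1.82798 m.
The centroid lies 2.4/2 = 1.2 m below the top edge, so the top edge sits at y_top = 1.82798 − 1.2 = 0.62798 m along the incline.

y_top ≈ 0.628 m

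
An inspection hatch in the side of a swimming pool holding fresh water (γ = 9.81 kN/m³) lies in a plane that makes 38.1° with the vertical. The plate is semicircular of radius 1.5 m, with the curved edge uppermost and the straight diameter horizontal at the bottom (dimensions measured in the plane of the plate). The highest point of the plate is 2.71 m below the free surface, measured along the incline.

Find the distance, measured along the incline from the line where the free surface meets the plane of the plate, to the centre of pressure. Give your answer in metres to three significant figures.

y_p = 3.62 m

γ = 9.81 kN/m³.
The plate makes 38.1° with the vertical, i.e. θ = 90° − 38.1° = 51.9° to the horizontal. Measuring y along the incline from the free-surface line, vertical depth h = y·sinθ with sinθ = 0.786935.
The centroid lies 4r/(3π) = 0.63662 m above the diameter, so r − 4r/(3π) = 1.5 − 0.63662 = 0.86338 m below the topmost point, so y_c = 2.71 + 0.86338 = 3.57338 m and h_c = 3.57338 × 0.786935 = 2.81202 m.
A = πr²/2 = π × 1.5²/2 = 3.53429 m².
Resultant F = γ·h_c·A = 9.81 × 2.81202 × 3.53429 = 97.4966 kN.
I_c = (π/8 − 8/(9π))·r⁴ = 0.109757 × 1.5⁴ = 0.555645 m⁴.
Centre of pressure: y_p = y_c + I_c/(y_c·A) = 3.57338 + 0.555645/(3.57338 × 3.53429) = 3.57338 + 0.0439963 = 3.61738 m along the plane.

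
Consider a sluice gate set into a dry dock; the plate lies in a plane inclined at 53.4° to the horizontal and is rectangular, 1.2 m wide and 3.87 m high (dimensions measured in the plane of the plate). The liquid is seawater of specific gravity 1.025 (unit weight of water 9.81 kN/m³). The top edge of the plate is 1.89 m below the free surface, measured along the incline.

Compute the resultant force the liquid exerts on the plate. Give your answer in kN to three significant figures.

γ = 1.025 × 9.81 = 10.05525 kN/m³.
Let θ = 53.4° be the plate's angle to the horizontal; measure y along the incline from where the plane meets the free surface. Vertical depth h = y·sinθ with sinθ = 0.802817.
The centroid lies 3.87/2 = 1.935 m below the top edge, so y_c = 1.89 + 1.935 = 3.825 m and h_c = 3.825 × 0.802817 = 3.07078 m.
A = 1.2 × 3.87 = 4.644 m².
Resultant F = γ·h_c·A = 10.05525 × 3.07078 × 4.644 = 143.395 kN.

F ≈ 143 kN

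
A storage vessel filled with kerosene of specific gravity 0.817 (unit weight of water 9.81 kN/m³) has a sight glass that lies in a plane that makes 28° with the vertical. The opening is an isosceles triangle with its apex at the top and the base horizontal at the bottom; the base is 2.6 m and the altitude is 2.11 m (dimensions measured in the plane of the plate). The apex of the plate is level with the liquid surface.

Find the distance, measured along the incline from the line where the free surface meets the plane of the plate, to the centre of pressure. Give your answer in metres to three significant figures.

y_p = 1.58 m

γ = 0.817 × 9.81 = 8.01477 kN/m³.
The plate makes 28° with the vertical, i.e. θ = 90° − 28° = 62° to the horizontal. Measuring y along the incline from the free-surface line, vertical depth h = y·sinθ with sinθ = 0.882948.
With the apex up, the centroid sits 2h/3 = 2 × 2.11/3 = 1.40667 m below the apex, so y_c = 1.40667 m and h_c = 1.40667 × 0.882948 = 1.24202 m.
A = ½ × 2.6 × 2.11 = 2.743 m².
Resultant F = γ·h_c·A = 8.01477 × 1.24202 × 2.743 = 27.3052 kN.
I_c = b·h³/36 = 2.6 × 2.11³/36 = 0.678451 m⁴.
Centre of pressure: y_p = y_c + I_c/(y_c·A) = 1.40667 + 0.678451/(1.40667 × 2.743) = 1.40667 + 0.175833 = 1.5825 m along the plane.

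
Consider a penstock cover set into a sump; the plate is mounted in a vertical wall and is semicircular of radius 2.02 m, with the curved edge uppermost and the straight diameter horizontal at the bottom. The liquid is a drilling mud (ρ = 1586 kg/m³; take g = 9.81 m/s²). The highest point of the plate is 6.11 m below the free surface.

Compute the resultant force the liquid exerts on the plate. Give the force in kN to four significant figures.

F ≈ 725.3 kN

γ = ρg = 1586 × 9.81 / 1000 = 15.55866 kN/m³.
The centroid lies 4r/(3π) = 0.857315 m above the diameter, so r − 4r/(3π) = 2.02 − 0.857315 = 1.16268 m below the topmost point, so the centroid depth is h_c = 6.11 + 1.16268 = 7.27268 m.
A = πr²/2 = π × 2.02²/2 = 6.40948 m².
Resultant F = γ·h_c·A = 15.55866 × 7.27268 × 6.40948 = 725.253 kN.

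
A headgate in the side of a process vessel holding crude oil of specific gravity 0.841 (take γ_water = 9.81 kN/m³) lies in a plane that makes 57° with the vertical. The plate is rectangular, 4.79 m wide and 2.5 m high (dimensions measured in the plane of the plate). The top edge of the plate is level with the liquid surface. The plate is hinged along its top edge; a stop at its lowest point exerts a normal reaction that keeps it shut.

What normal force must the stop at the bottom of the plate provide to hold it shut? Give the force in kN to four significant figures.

γ = 0.841 × 9.81 = 8.25021 kN/m³.
The plate makes 57° with the vertical, i.e. θ = 90° − 57° = 33° to the horizontal. Measuring y along the incline from the free-surface line, vertical depth h = y·sinθ with sinθ = 0.544639.
The centroid lies 2.5/2 = 1.25 m below the top edge, so y_c = 1.25 m and h_c = 1.25 × 0.544639 = 0.680799 m.
A = 4.79 × 2.5 = 11.975 m².
Resultant F = γ·h_c·A = 8.25021 × 0.680799 × 11.975 = 67.2604 kN.
I_c = b·h³/12 = 4.79 × 2.5³/12 = 6.23698 m⁴.
Centre of pressure: y_p = y_c + I_c/(y_c·A) = 1.25 + 6.23698/(1.25 × 11.975) = 1.25 + 0.416667 = 1.66667 m along the plane.
The resultant acts 1.25 + 0.416667 = 1.66667 m (along the plate) below the hinge at the top edge, so the moment about the hinge is M = F × 1.66667 = 67.2604 × 1.66667 = 112.101 kN·m.
A normal force at the bottom, 2.5 m from the hinge, must supply this moment: P = 112.101/2.5 = 44.8404 kN.

P ≈ 44.84 kN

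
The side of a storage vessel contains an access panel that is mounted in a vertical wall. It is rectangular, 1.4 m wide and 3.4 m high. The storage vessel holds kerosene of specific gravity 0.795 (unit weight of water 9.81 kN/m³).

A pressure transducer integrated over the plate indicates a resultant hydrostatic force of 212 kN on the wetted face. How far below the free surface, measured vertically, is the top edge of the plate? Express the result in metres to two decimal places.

γ = 0.795 × 9.81 = 7.79895 kN/m³.
A = 1.4 × 3.4 = 4.76 m².
From F = γ·h_c·A, the centroid depth is h_c = 212/(7.79895 × 4.76) = 5.71075 m.
The centroid lies 3.4/2 = 1.7 m below the top edge, so the top edge sits at h_top = 5.71075 − 1.7 = 4.01075 m below the surface.

d_top ≈ 4.01 m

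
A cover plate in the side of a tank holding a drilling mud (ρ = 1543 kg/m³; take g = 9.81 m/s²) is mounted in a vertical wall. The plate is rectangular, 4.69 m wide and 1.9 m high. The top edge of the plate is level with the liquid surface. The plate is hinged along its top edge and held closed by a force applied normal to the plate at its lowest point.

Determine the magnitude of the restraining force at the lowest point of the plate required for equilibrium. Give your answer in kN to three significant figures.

P ≈ 85.4 kN

γ = ρg = 1543 × 9.81 / 1000 = 15.13683 kN/m³.
The centroid lies 1.9/2 = 0.95 m below the top edge, so the centroid depth is h_c = 0.95 m.
A = 4.69 × 1.9 = 8.911 m².
Resultant F = γ·h_c·A = 15.13683 × 0.95 × 8.911 = 128.14 kN.
I_c = b·h³/12 = 4.69 × 1.9³/12 = 2.68073 m⁴.
Centre of pressure: y_p = y_c + I_c/(y_c·A) = 0.95 + 2.68073/(0.95 × 8.911) = 0.95 + 0.316667 = 1.26667 m along the plane.
The resultant acts 0.95 + 0.316667 = 1.26667 m (along the plate) below the hinge at the top edge, so the moment about the hinge is M = F × 1.26667 = 128.14 × 1.26667 = 162.311 kN·m.
A normal force at the bottom, 1.9 m from the hinge, must supply this moment: P = 162.311/1.9 = 85.4268 kN.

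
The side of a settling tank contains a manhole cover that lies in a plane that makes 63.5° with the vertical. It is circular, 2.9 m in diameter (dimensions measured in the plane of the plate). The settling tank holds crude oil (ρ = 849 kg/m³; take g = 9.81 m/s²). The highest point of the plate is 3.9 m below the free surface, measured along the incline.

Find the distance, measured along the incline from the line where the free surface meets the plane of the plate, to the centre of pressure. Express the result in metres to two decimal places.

y_p = 5.45 m

γ = ρg = 849 × 9.81 / 1000 = 8.32869 kN/m³.
The plate makes 63.5° with the vertical, i.e. θ = 90° − 63.5° = 26.5° to the horizontal. Measuring y along the incline from the free-surface line, vertical depth h = y·sinθ with sinθ = 0.446198.
The centroid is at the centre, 1.45 m below the top of the plate, so y_c = 3.9 + 1.45 = 5.35 m and h_c = 5.35 × 0.446198 = 2.38716 m.
A = π(1.45)² = 6.6052 m².
Resultant F = γ·h_c·A = 8.32869 × 2.38716 × 6.6052 = 131.324 kN.
I_c = πr⁴/4 = π × 1.45⁴/4 = 3.47186 m⁴.
Centre of pressure: y_p = y_c + I_c/(y_c·A) = 5.35 + 3.47186/(5.35 × 6.6052) = 5.35 + 0.0982477 = 5.44825 m along the plane.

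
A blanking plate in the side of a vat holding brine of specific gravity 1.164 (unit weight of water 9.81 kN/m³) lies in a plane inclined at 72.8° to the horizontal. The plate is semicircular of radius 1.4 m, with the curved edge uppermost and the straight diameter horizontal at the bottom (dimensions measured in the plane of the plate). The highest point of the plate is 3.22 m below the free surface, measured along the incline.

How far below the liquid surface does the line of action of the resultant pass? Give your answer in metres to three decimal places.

γ = 1.164 × 9.81 = 11.41884 kN/m³.
Let θ = 72.8° be the plate's angle to the horizontal; measure y along the incline from where the plane meets the free surface. Vertical depth h = y·sinθ with sinθ = 0.955278.
The centroid lies 4r/(3π) = 0.594178 m above the diameter, so r − 4r/(3π) = 1.4 − 0.594178 = 0.805822 m below the topmost point, so y_c = 3.22 + 0.805822 = 4.02582 m and h_c = 4.02582 × 0.955278 = 3.84578 m.
A = πr²/2 = π × 1.4²/2 = 3.07876 m².
Resultant F = γ·h_c·A = 11.41884 × 3.84578 × 3.07876 = 135.202 kN.
I_c = (π/8 − 8/(9π))·r⁴ = 0.109757 × 1.4⁴ = 0.421642 m⁴.
Centre of pressure: y_p = y_c + I_c/(y_c·A) = 4.02582 + 0.421642/(4.02582 × 3.07876) = 4.02582 + 0.0340184 = 4.05984 m along the plane.
Vertically, h_p = y_p·sinθ = 4.05984 × 0.955278 = 3.87828 m.

h_p = 3.878 m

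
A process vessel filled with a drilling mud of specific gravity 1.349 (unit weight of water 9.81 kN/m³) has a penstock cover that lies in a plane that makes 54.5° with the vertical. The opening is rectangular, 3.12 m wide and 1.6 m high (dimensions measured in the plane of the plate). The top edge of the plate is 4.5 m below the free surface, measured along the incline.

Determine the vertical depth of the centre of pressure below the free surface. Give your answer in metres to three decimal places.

γ = 1.349 × 9.81 = 13.23369 kN/m³.
The plate makes 54.5° with the vertical, i.e. θ = 90° − 54.5° = 35.5° to the horizontal. Measuring y along the incline from the free-surface line, vertical depth h = y·sinθ with sinθ = 0.580703.
The centroid lies 1.6/2 = 0.8 m below the top edge, so y_c = 4.5 + 0.8 = 5.3 m and h_c = 5.3 × 0.580703 = 3.07773 m.
A = 3.12 × 1.6 = 4.992 m².
Resultant F = γ·h_c·A = 13.23369 × 3.07773 × 4.992 = 203.323 kN.
I_c = b·h³/12 = 3.12 × 1.6³/12 = 1.06496 m⁴.
Centre of pressure: y_p = y_c + I_c/(y_c·A) = 5.3 + 1.06496/(5.3 × 4.992) = 5.3 + 0.0402516 = 5.34025 m along the plane.
Vertically, h_p = y_p·sinθ = 5.34025 × 0.580703 = 3.1011 m.

h_p = 3.101 m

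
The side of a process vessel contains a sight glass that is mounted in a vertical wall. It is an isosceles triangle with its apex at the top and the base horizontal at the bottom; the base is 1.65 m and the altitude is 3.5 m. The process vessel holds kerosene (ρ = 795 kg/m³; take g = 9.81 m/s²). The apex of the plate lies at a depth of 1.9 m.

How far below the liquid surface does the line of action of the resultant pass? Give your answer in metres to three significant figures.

h_p = 4.39 m

γ = ρg = 795 × 9.81 / 1000 = 7.79895 kN/m³.
With the apex up, the centroid sits 2h/3 = 2 × 3.5/3 = 2.33333 m below the apex, so the centroid depth is h_c = 1.9 + 2.33333 = 4.23333 m.
A = ½ × 1.65 × 3.5 = 2.8875 m².
Resultant F = γ·h_c·A = 7.79895 × 4.23333 × 2.8875 = 95.3323 kN.
I_c = b·h³/36 = 1.65 × 3.5³/36 = 1.9651 m⁴.
Centre of pressure: y_p = y_c + I_c/(y_c·A) = 4.23333 + 1.9651/(4.23333 × 2.8875) = 4.23333 + 0.160761 = 4.39409 m along the plane.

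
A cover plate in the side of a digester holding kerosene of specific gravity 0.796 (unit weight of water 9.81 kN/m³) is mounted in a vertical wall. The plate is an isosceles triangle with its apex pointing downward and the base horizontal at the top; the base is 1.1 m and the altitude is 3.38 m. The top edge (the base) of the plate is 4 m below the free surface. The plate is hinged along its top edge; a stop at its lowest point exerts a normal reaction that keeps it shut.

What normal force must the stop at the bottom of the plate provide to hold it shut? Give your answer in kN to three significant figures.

γ = 0.796 × 9.81 = 7.80876 kN/m³.
With the apex down, the centroid sits h/3 = 3.38/3 = 1.12667 m below the base (the top edge), so the centroid depth is h_c = 4 + 1.12667 = 5.12667 m.
A = ½ × 1.1 × 3.38 = 1.859 m².
Resultant F = γ·h_c·A = 7.80876 × 5.12667 × 1.859 = 74.4212 kN.
I_c = b·h³/36 = 1.1 × 3.38³/36 = 1.17989 m⁴.
Centre of pressure: y_p = y_c + I_c/(y_c·A) = 5.12667 + 1.17989/(5.12667 × 1.859) = 5.12667 + 0.123802 = 5.25047 m along the plane.
The resultant acts 1.12667 + 0.123802 = 1.25047 m (along the plate) below the hinge at the top edge, so the moment about the hinge is M = F × 1.25047 = 74.4212 × 1.25047 = 93.0615 kN·m.
A normal force at the bottom, 3.38 m from the hinge, must supply this moment: P = 93.0615/3.38 = 27.533 kN.

P ≈ 27.5 kN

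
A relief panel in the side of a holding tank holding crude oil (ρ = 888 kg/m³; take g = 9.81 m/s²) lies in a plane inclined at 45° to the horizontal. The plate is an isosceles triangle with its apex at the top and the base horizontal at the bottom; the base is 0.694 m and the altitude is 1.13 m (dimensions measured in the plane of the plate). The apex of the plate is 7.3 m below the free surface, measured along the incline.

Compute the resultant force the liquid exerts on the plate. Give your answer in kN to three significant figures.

γ = ρg = 888 × 9.81 / 1000 = 8.71128 kN/m³.
Let θ = 45° be the plate's angle to the horizontal; measure y along the incline from where the plane meets the free surface. Vertical depth h = y·sinθ with sinθ = 0.707107.
With the apex up, the centroid sits 2h/3 = 2 × 1.13/3 = 0.753333 m below the apex, so y_c = 7.3 + 0.753333 = 8.05333 m and h_c = 8.05333 × 0.707107 = 5.69457 m.
A = ½ × 0.694 × 1.13 = 0.39211 m².
Resultant F = γ·h_c·A = 8.71128 × 5.69457 × 0.39211 = 19.4514 kN.

F ≈ 19.5 kN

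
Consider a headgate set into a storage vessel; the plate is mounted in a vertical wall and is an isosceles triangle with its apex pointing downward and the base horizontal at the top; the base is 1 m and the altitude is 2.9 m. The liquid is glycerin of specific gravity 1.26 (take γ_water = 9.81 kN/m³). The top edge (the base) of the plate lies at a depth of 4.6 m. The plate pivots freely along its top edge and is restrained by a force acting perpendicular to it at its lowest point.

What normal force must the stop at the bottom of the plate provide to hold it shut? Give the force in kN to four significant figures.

γ = 1.26 × 9.81 = 12.3606 kN/m³.
With the apex down, the centroid sits h/3 = 2.9/3 = 0.966667 m below the base (the top edge), so the centroid depth is h_c = 4.6 + 0.966667 = 5.56667 m.
A = ½ × 1 × 2.9 = 1.45 m².
Resultant F = γ·h_c·A = 12.3606 × 5.56667 × 1.45 = 99.7707 kN.
I_c = b·h³/36 = 1 × 2.9³/36 = 0.677472 m⁴.
Centre of pressure: y_p = y_c + I_c/(y_c·A) = 5.56667 + 0.677472/(5.56667 × 1.45) = 5.56667 + 0.0839321 = 5.6506 m along the plane.
The resultant acts 0.966667 + 0.0839321 = 1.0506 m (along the plate) below the hinge at the top edge, so the moment about the hinge is M = F × 1.0506 = 99.7707 × 1.0506 = 104.819 kN·m.
A normal force at the bottom, 2.9 m from the hinge, must supply this moment: P = 104.819/2.9 = 36.1445 kN.

P ≈ 36.14 kN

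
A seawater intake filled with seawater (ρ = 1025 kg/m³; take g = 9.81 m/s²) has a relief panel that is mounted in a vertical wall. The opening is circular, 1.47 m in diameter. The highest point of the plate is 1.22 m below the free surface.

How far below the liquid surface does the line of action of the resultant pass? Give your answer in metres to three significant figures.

h_p = 2.02 m

γ = ρg = 1025 × 9.81 / 1000 = 10.05525 kN/m³.
The centroid is at the centre, 0.735 m below the top of the plate, so the centroid depth is h_c = 1.22 + 0.735 = 1.955 m.
A = π(0.735)² = 1.69717 m².
Resultant F = γ·h_c·A = 10.05525 × 1.955 × 1.69717 = 33.363 kN.
I_c = πr⁴/4 = π × 0.735⁴/4 = 0.229213 m⁴.
Centre of pressure: y_p = y_c + I_c/(y_c·A) = 1.955 + 0.229213/(1.955 × 1.69717) = 1.955 + 0.0690824 = 2.02408 m along the plane.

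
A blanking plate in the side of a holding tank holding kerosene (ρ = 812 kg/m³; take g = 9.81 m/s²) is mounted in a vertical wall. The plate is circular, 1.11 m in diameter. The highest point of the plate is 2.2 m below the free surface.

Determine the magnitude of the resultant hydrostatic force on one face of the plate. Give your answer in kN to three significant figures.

γ = ρg = 812 × 9.81 / 1000 = 7.96572 kN/m³.
The centroid is at the centre, 0.555 m below the top of the plate, so the centroid depth is h_c = 2.2 + 0.555 = 2.755 m.
A = π(0.555)² = 0.967689 m².
Resultant F = γ·h_c·A = 7.96572 × 2.755 × 0.967689 = 21.2365 kN.

F ≈ 21.2 kN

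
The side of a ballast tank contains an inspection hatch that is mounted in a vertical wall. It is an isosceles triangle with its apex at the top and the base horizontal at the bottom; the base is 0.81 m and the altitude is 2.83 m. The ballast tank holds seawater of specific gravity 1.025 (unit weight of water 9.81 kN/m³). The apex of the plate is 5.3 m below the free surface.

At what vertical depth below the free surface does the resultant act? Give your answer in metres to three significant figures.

γ = 1.025 × 9.81 = 10.05525 kN/m³.
With the apex up, the centroid sits 2h/3 = 2 × 2.83/3 = 1.88667 m below the apex, so the centroid depth is h_c = 5.3 + 1.88667 = 7.18667 m.
A = ½ × 0.81 × 2.83 = 1.14615 m².
Resultant F = γ·h_c·A = 10.05525 × 7.18667 × 1.14615 = 82.8251 kN.
I_c = b·h³/36 = 0.81 × 2.83³/36 = 0.509967 m⁴.
Centre of pressure: y_p = y_c + I_c/(y_c·A) = 7.18667 + 0.509967/(7.18667 × 1.14615) = 7.18667 + 0.0619117 = 7.24858 m along the plane.

h_p = 7.25 m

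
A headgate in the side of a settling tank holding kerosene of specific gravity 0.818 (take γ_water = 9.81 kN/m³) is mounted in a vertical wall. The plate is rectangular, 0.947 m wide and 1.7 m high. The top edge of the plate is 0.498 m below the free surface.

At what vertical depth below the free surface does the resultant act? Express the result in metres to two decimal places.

γ = 0.818 × 9.81 = 8.02458 kN/m³.
The centroid lies 1.7/2 = 0.85 m below the top edge, so the centroid depth is h_c = 0.498 + 0.85 = 1.348 m.
A = 0.947 × 1.7 = 1.6099 m².
Resultant F = γ·h_c·A = 8.02458 × 1.348 × 1.6099 = 17.4145 kN.
I_c = b·h³/12 = 0.947 × 1.7³/12 = 0.387718 m⁴.
Centre of pressure: y_p = y_c + I_c/(y_c·A) = 1.348 + 0.387718/(1.348 × 1.6099) = 1.348 + 0.17866 = 1.52666 m along the plane.

h_p = 1.53 m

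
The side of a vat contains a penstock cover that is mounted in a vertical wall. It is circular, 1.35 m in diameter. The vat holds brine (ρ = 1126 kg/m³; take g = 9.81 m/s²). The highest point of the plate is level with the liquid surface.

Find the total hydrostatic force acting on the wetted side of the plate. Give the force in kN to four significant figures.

γ = ρg = 1126 × 9.81 / 1000 = 11.04606 kN/m³.
The centroid is at the centre, 0.675 m below the top of the plate, so the centroid depth is h_c = 0.675 m.
A = π(0.675)² = 1.43139 m².
Resultant F = γ·h_c·A = 11.04606 × 0.675 × 1.43139 = 10.6726 kN.

F ≈ 10.67 kN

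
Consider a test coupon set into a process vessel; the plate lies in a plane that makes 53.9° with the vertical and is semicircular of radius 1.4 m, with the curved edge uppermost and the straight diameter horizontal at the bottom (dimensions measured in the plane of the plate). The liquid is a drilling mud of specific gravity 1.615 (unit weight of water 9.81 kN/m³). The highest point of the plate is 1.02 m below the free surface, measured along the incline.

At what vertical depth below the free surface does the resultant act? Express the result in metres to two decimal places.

h_p = 1.12 m

γ = 1.615 × 9.81 = 15.84315 kN/m³.
The plate makes 53.9° with the vertical, i.e. θ = 90° − 53.9° = 36.1° to the horizontal. Measuring y along the incline from the free-surface line, vertical depth h = y·sinθ with sinθ = 0.589196.
The centroid lies 4r/(3π) = 0.594178 m above the diameter, so r − 4r/(3π) = 1.4 − 0.594178 = 0.805822 m below the topmost point, so y_c = 1.02 + 0.805822 = 1.82582 m and h_c = 1.82582 × 0.589196 = 1.07577 m.
A = πr²/2 = π × 1.4²/2 = 3.07876 m².
Resultant F = γ·h_c·A = 15.84315 × 1.07577 × 3.07876 = 52.4731 kN.
I_c = (π/8 − 8/(9π))·r⁴ = 0.109757 × 1.4⁴ = 0.421642 m⁴.
Centre of pressure: y_p = y_c + I_c/(y_c·A) = 1.82582 + 0.421642/(1.82582 × 3.07876) = 1.82582 + 0.0750084 = 1.90083 m along the plane.
Vertically, h_p = y_p·sinθ = 1.90083 × 0.589196 = 1.11996 m.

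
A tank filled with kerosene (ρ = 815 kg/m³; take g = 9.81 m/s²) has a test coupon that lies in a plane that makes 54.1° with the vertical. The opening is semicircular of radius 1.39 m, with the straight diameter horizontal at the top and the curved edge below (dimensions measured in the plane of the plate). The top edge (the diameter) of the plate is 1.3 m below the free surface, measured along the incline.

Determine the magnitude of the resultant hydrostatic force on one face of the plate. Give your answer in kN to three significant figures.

F ≈ 26.9 kN

γ = ρg = 815 × 9.81 / 1000 = 7.99515 kN/m³.
The plate makes 54.1° with the vertical, i.e. θ = 90° − 54.1° = 35.9° to the horizontal. Measuring y along the incline from the free-surface line, vertical depth h = y·sinθ with sinθ = 0.586372.
The centroid of a semicircle lies 4r/(3π) = 0.589934 m from the diameter, here below the top edge, so y_c = 1.3 + 0.589934 = 1.88993 m and h_c = 1.88993 × 0.586372 = 1.1082 m.
A = πr²/2 = π × 1.39²/2 = 3.03494 m².
Resultant F = γ·h_c·A = 7.99515 × 1.1082 × 3.03494 = 26.8903 kN.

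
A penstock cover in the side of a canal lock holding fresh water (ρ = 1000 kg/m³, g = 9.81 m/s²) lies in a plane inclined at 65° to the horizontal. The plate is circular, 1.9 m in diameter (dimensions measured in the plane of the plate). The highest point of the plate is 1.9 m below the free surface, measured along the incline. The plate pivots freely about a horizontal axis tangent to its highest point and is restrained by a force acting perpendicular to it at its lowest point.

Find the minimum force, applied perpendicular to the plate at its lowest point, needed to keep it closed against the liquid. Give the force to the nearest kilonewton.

P ≈ 39 kN

γ = ρg = 1000 × 9.81 = 9810 N/m³ = 9.81 kN/m³.
Let θ = 65° be the plate's angle to the horizontal; measure y along the incline from where the plane meets the free surface. Vertical depth h = y·sinθ with sinθ = 0.906308.
The centroid is at the centre, 0.95 m below the top of the plate, so y_c = 1.9 + 0.95 = 2.85 m and h_c = 2.85 × 0.906308 = 2.58298 m.
A = π(0.95)² = 2.83529 m².
Resultant F = γ·h_c·A = 9.81 × 2.58298 × 2.83529 = 71.8435 kN.
I_c = πr⁴/4 = π × 0.95⁴/4 = 0.639712 m⁴.
Centre of pressure: y_p = y_c + I_c/(y_c·A) = 2.85 + 0.639712/(2.85 × 2.83529) = 2.85 + 0.0791666 = 2.92917 m along the plane.
The resultant acts 0.95 + 0.0791666 = 1.02917 m (along the plate) below the hinge at the top edge, so the moment about the hinge is M = F × 1.02917 = 71.8435 × 1.02917 = 73.9392 kN·m.
A normal force at the bottom, 1.9 m from the hinge, must supply this moment: P = 73.9392/1.9 = 38.9154 kN.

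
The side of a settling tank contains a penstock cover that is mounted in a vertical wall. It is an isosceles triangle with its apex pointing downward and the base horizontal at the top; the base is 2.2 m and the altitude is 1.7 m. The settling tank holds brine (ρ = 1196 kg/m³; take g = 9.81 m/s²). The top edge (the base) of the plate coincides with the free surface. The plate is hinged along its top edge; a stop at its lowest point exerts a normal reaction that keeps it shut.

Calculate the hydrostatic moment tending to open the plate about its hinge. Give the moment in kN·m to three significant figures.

γ = ρg = 1196 × 9.81 / 1000 = 11.73276 kN/m³.
With the apex down, the centroid sits h/3 = 1.7/3 = 0.566667 m below the base (the top edge), so the centroid depth is h_c = 0.566667 m.
A = ½ × 2.2 × 1.7 = 1.87 m².
Resultant F = γ·h_c·A = 11.73276 × 0.566667 × 1.87 = 12.4328 kN.
I_c = b·h³/36 = 2.2 × 1.7³/36 = 0.300239 m⁴.
Centre of pressure: y_p = y_c + I_c/(y_c·A) = 0.566667 + 0.300239/(0.566667 × 1.87) = 0.566667 + 0.283333 = 0.85 m along the plane.
The resultant acts 0.566667 + 0.283333 = 0.85 m (along the plate) below the hinge at the top edge, so the moment about the hinge is M = F × 0.85 = 12.4328 × 0.85 = 10.5679 kN·m.

M ≈ 10.6 kN·m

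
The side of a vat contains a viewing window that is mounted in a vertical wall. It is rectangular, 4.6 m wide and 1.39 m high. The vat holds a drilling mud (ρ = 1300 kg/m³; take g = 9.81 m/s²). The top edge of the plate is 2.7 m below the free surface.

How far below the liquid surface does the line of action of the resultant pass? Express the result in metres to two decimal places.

h_p = 3.44 m

γ = ρg = 1300 × 9.81 / 1000 = 12.753 kN/m³.
The centroid lies 1.39/2 = 0.695 m below the top edge, so the centroid depth is h_c = 2.7 + 0.695 = 3.395 m.
A = 4.6 × 1.39 = 6.394 m².
Resultant F = γ·h_c·A = 12.753 × 3.395 × 6.394 = 276.837 kN.
I_c = b·h³/12 = 4.6 × 1.39³/12 = 1.02949 m⁴.
Centre of pressure: y_p = y_c + I_c/(y_c·A) = 3.395 + 1.02949/(3.395 × 6.394) = 3.395 + 0.0474253 = 3.44243 m along the plane.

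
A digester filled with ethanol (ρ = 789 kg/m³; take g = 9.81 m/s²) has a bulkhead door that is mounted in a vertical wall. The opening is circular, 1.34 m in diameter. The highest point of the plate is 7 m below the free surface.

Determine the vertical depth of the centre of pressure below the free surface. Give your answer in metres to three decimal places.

γ = ρg = 789 × 9.81 / 1000 = 7.74009 kN/m³.
The centroid is at the centre, 0.67 m below the top of the plate, so the centroid depth is h_c = 7 + 0.67 = 7.67 m.
A = π(0.67)² = 1.41026 m².
Resultant F = γ·h_c·A = 7.74009 × 7.67 × 1.41026 = 83.7222 kN.
I_c = πr⁴/4 = π × 0.67⁴/4 = 0.158267 m⁴.
Centre of pressure: y_p = y_c + I_c/(y_c·A) = 7.67 + 0.158267/(7.67 × 1.41026) = 7.67 + 0.0146317 = 7.68463 m along the plane.

h_p = 7.685 m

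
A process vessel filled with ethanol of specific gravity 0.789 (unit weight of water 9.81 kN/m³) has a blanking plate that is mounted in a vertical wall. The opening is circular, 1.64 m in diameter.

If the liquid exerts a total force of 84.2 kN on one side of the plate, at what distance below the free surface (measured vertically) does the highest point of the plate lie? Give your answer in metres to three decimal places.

γ = 0.789 × 9.81 = 7.74009 kN/m³.
A = π(0.82)² = 2.11241 m².
From F = γ·h_c·A, the centroid depth is h_c = 84.2/(7.74009 × 2.11241) = 5.14977 m.
The centroid is at the centre, 0.82 m below the top of the plate, so the highest point sits at h_top = 5.14977 − 0.82 = 4.32977 m below the surface.

d_top ≈ 4.330 m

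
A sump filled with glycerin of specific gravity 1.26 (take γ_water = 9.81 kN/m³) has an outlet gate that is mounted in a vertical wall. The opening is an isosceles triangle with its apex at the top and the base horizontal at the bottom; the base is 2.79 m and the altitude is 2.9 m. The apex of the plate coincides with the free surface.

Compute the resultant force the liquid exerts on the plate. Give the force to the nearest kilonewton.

γ = 1.26 × 9.81 = 12.3606 kN/m³.
With the apex up, the centroid sits 2h/3 = 2 × 2.9/3 = 1.93333 m below the apex, so the centroid depth is h_c = 1.93333 m.
A = ½ × 2.79 × 2.9 = 4.0455 m².
Resultant F = γ·h_c·A = 12.3606 × 1.93333 × 4.0455 = 96.6758 kN.

F ≈ 97 kN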